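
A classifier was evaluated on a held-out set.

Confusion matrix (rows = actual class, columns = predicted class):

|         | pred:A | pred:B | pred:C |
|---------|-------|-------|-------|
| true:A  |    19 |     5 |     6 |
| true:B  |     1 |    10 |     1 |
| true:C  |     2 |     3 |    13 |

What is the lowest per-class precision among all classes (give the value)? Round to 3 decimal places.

0.556

Per-class precision (TP/(TP+FP)):
  A: TP=19, FP=1+2=3 → 19/22 = 0.8636
  B: TP=10, FP=5+3=8 → 10/18 = 0.5556
  C: TP=13, FP=6+1=7 → 13/20 = 0.6500
Lowest is class 'B' with precision = 0.556.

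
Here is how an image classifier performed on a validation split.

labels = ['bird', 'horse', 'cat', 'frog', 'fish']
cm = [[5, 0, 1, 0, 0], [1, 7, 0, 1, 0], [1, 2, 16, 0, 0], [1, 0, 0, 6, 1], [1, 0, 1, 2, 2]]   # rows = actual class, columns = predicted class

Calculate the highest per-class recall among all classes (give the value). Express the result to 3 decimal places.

Per-class recall (TP/(TP+FN)):
  bird: TP=5, FN=0+1+0+0=1 → 5/6 = 0.8333
  horse: TP=7, FN=1+0+1+0=2 → 7/9 = 0.7778
  cat: TP=16, FN=1+2+0+0=3 → 16/19 = 0.8421
  frog: TP=6, FN=1+0+0+1=2 → 6/8 = 0.7500
  fish: TP=2, FN=1+0+1+2=4 → 2/6 = 0.3333
Highest is class 'cat' with recall = 0.842.

0.842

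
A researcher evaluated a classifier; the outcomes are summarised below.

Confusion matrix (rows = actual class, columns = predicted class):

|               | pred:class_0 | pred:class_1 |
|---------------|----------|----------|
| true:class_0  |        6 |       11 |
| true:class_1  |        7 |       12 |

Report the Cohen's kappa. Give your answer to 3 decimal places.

-0.016

Observed agreement pₒ = trace/N = 18/36 = 0.5000
Expected agreement pₑ = Σ (rowᵢ·colᵢ)/N² = (17·13 + 19·23)/36² = 0.5077
κ = (pₒ − pₑ)/(1 − pₑ) = (0.5000 − 0.5077)/(1 − 0.5077) = -0.016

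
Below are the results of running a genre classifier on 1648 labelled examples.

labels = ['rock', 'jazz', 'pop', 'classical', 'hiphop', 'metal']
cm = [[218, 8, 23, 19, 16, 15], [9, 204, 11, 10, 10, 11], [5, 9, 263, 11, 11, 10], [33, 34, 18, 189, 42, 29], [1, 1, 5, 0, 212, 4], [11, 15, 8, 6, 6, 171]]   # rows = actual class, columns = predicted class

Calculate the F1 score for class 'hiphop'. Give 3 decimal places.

One-vs-rest for 'hiphop': TP = diagonal; FP = other classes predicted 'hiphop'; FN = 'hiphop' predicted as other.
F1 score = 2·TP/(2·TP+FP+FN).
hiphop: TP=212, FP=16+10+11+42+6=85, FN=1+1+5+0+4=11 → 424/520 = 0.8154

0.815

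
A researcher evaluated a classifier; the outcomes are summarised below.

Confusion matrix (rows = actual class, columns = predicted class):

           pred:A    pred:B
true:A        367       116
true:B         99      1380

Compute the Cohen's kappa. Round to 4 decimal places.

0.7012

Observed agreement pₒ = trace/N = 1747/1962 = 0.89042
Expected agreement pₑ = Σ (rowᵢ·colᵢ)/N² = (483·466 + 1479·1496)/1962² = 0.63325
κ = (pₒ − pₑ)/(1 − pₑ) = (0.89042 − 0.63325)/(1 − 0.63325) = 0.7012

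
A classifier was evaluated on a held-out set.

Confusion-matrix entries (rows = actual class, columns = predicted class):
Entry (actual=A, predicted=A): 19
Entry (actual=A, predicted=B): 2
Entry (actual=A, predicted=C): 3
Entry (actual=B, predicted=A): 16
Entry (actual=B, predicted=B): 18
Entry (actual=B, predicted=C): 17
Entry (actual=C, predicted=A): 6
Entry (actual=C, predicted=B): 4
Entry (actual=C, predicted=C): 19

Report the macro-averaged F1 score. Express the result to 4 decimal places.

0.5411

Per-class F1 score (2·TP/(2·TP+FP+FN)):
  A: TP=19, FP=16+6=22, FN=2+3=5 → 38/65 = 0.58462
  B: TP=18, FP=2+4=6, FN=16+17=33 → 36/75 = 0.48000
  C: TP=19, FP=3+17=20, FN=6+4=10 → 38/68 = 0.55882
Macro-F1 score = mean = (0.58462 + 0.48000 + 0.55882) / 3 = 0.5411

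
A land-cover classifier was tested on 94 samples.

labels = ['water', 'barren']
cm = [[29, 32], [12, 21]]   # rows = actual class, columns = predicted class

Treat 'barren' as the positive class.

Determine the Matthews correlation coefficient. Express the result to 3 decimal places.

MCC = (TP·TN − FP·FN) / √((TP+FP)(TP+FN)(TN+FP)(TN+FN))
Numerator = 21·29 − 32·12 = 225
Denominator = √(53·33·61·41) = √4374249 = 2091.4705
MCC = 225 / 2091.4705 = 0.108

0.108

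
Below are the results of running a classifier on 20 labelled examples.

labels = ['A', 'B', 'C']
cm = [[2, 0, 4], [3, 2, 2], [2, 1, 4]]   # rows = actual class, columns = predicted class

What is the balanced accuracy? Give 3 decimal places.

0.397

Balanced accuracy = mean of per-class recall.
  A: recall = 2/6 = 0.3333
  B: recall = 2/7 = 0.2857
  C: recall = 4/7 = 0.5714
Mean = (0.3333 + 0.2857 + 0.5714) / 3 = 0.397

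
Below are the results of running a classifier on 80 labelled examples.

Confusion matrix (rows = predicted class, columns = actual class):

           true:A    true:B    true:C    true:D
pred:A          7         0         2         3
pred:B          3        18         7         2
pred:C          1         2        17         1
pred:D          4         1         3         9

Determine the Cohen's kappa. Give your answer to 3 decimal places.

0.509

Observed agreement pₒ = trace/N = 51/80 = 0.6375
Expected agreement pₑ = Σ (rowᵢ·colᵢ)/N² = (15·12 + 21·30 + 29·21 + 15·17)/80² = 0.2616
κ = (pₒ − pₑ)/(1 − pₑ) = (0.6375 − 0.2616)/(1 − 0.2616) = 0.509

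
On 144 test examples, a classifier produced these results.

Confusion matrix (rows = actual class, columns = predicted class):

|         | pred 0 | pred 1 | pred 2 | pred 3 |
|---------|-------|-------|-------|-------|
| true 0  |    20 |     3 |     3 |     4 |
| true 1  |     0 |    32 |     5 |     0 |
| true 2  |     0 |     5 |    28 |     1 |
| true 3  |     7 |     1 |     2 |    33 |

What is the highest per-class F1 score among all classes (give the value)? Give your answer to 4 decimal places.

Per-class F1 score (2·TP/(2·TP+FP+FN)):
  0: TP=20, FP=0+0+7=7, FN=3+3+4=10 → 40/57 = 0.70175
  1: TP=32, FP=3+5+1=9, FN=0+5+0=5 → 64/78 = 0.82051
  2: TP=28, FP=3+5+2=10, FN=0+5+1=6 → 56/72 = 0.77778
  3: TP=33, FP=4+0+1=5, FN=7+1+2=10 → 66/81 = 0.81481
Highest is class '1' with F1 score = 0.8205.

0.8205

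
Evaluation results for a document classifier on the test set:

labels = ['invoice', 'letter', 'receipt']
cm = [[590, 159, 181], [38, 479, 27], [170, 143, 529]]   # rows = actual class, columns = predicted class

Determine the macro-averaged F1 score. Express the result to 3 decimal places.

0.692

Per-class F1 score (2·TP/(2·TP+FP+FN)):
  invoice: TP=590, FP=38+170=208, FN=159+181=340 → 1180/1728 = 0.6829
  letter: TP=479, FP=159+143=302, FN=38+27=65 → 958/1325 = 0.7230
  receipt: TP=529, FP=181+27=208, FN=170+143=313 → 1058/1579 = 0.6700
Macro-F1 score = mean = (0.6829 + 0.7230 + 0.6700) / 3 = 0.692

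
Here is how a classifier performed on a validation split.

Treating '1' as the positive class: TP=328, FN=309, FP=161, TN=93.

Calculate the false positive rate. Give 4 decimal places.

FPR = FP/(FP+TN) = 161/(161+93) = 0.6339

0.6339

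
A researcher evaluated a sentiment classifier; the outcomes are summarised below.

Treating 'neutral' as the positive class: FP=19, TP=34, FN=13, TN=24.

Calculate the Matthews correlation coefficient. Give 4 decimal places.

0.2858

MCC = (TP·TN − FP·FN) / √((TP+FP)(TP+FN)(TN+FP)(TN+FN))
Numerator = 34·24 − 19·13 = 569
Denominator = √(53·47·43·37) = √3963181 = 1990.7740
MCC = 569 / 1990.7740 = 0.2858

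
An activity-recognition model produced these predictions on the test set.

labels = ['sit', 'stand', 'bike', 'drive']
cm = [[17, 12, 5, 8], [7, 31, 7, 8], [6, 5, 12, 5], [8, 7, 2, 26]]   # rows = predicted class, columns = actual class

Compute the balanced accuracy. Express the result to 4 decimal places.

Balanced accuracy = mean of per-class recall.
  sit: recall = 17/38 = 0.44737
  stand: recall = 31/55 = 0.56364
  bike: recall = 12/26 = 0.46154
  drive: recall = 26/47 = 0.55319
Mean = (0.44737 + 0.56364 + 0.46154 + 0.55319) / 4 = 0.5064

0.5064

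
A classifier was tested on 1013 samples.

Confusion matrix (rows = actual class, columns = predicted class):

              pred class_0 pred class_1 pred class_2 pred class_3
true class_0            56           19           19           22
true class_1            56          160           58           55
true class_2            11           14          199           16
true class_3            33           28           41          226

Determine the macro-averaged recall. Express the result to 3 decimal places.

Per-class recall (TP/(TP+FN)):
  class_0: TP=56, FN=19+19+22=60 → 56/116 = 0.4828
  class_1: TP=160, FN=56+58+55=169 → 160/329 = 0.4863
  class_2: TP=199, FN=11+14+16=41 → 199/240 = 0.8292
  class_3: TP=226, FN=33+28+41=102 → 226/328 = 0.6890
Macro-recall = mean = (0.4828 + 0.4863 + 0.8292 + 0.6890) / 4 = 0.622

0.622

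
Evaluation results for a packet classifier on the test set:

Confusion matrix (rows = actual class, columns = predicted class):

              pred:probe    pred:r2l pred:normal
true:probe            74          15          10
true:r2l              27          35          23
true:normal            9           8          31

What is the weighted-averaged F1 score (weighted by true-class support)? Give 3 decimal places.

Per-class F1 score (2·TP/(2·TP+FP+FN)):
  probe: TP=74, FP=27+9=36, FN=15+10=25 → 148/209 = 0.7081
  r2l: TP=35, FP=15+8=23, FN=27+23=50 → 70/143 = 0.4895
  normal: TP=31, FP=10+23=33, FN=9+8=17 → 62/112 = 0.5536
Weighted-F1 score = Σ (supportᵢ/N)·F1 scoreᵢ with N=232: (99/232)·0.7081 + (85/232)·0.4895 + (48/232)·0.5536 = 0.596

0.596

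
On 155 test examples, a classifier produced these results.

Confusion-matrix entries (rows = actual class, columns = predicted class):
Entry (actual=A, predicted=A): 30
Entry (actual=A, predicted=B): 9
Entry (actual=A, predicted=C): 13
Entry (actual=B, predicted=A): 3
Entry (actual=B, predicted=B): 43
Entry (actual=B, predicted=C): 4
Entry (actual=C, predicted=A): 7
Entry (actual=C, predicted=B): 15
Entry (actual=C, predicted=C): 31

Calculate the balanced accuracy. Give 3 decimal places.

Balanced accuracy = mean of per-class recall.
  A: recall = 30/52 = 0.5769
  B: recall = 43/50 = 0.8600
  C: recall = 31/53 = 0.5849
Mean = (0.5769 + 0.8600 + 0.5849) / 3 = 0.674

0.674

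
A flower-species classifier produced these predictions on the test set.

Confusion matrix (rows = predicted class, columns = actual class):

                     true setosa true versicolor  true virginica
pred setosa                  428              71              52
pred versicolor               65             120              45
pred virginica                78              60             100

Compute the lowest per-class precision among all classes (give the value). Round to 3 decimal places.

Per-class precision (TP/(TP+FP)):
  setosa: TP=428, FP=71+52=123 → 428/551 = 0.7768
  versicolor: TP=120, FP=65+45=110 → 120/230 = 0.5217
  virginica: TP=100, FP=78+60=138 → 100/238 = 0.4202
Lowest is class 'virginica' with precision = 0.420.

0.420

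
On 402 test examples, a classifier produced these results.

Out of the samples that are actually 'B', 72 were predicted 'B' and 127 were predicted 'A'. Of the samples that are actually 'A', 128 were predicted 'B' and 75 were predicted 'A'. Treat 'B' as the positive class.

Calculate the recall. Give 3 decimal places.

0.362

Recall = TP/(TP+FN) = 72/(72+127) = 72/199 = 0.362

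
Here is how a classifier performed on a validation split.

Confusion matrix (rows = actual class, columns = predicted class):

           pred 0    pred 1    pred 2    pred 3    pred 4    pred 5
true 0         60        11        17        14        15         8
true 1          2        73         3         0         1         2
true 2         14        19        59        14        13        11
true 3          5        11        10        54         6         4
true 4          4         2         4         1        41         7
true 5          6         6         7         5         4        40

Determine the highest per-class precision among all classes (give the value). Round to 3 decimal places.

Per-class precision (TP/(TP+FP)):
  0: TP=60, FP=2+14+5+4+6=31 → 60/91 = 0.6593
  1: TP=73, FP=11+19+11+2+6=49 → 73/122 = 0.5984
  2: TP=59, FP=17+3+10+4+7=41 → 59/100 = 0.5900
  3: TP=54, FP=14+0+14+1+5=34 → 54/88 = 0.6136
  4: TP=41, FP=15+1+13+6+4=39 → 41/80 = 0.5125
  5: TP=40, FP=8+2+11+4+7=32 → 40/72 = 0.5556
Highest is class '0' with precision = 0.659.

0.659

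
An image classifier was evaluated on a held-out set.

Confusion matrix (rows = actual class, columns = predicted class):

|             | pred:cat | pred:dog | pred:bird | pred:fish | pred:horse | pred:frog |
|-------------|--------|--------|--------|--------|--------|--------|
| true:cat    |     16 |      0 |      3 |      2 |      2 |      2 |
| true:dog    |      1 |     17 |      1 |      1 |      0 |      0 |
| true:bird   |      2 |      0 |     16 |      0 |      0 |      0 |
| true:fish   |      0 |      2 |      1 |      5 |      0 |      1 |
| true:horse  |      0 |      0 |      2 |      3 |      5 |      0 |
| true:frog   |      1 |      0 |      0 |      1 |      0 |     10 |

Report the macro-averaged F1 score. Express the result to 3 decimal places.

Per-class F1 score (2·TP/(2·TP+FP+FN)):
  cat: TP=16, FP=1+2+0+0+1=4, FN=0+3+2+2+2=9 → 32/45 = 0.7111
  dog: TP=17, FP=0+0+2+0+0=2, FN=1+1+1+0+0=3 → 34/39 = 0.8718
  bird: TP=16, FP=3+1+1+2+0=7, FN=2+0+0+0+0=2 → 32/41 = 0.7805
  fish: TP=5, FP=2+1+0+3+1=7, FN=0+2+1+0+1=4 → 10/21 = 0.4762
  horse: TP=5, FP=2+0+0+0+0=2, FN=0+0+2+3+0=5 → 10/17 = 0.5882
  frog: TP=10, FP=2+0+0+1+0=3, FN=1+0+0+1+0=2 → 20/25 = 0.8000
Macro-F1 score = mean = (0.7111 + 0.8718 + 0.7805 + 0.4762 + 0.5882 + 0.8000) / 6 = 0.705

0.705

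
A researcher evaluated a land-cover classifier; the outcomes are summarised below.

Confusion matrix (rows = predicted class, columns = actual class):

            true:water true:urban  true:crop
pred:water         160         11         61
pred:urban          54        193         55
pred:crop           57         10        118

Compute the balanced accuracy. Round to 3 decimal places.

Balanced accuracy = mean of per-class recall.
  water: recall = 160/271 = 0.5904
  urban: recall = 193/214 = 0.9019
  crop: recall = 118/234 = 0.5043
Mean = (0.5904 + 0.9019 + 0.5043) / 3 = 0.666

0.666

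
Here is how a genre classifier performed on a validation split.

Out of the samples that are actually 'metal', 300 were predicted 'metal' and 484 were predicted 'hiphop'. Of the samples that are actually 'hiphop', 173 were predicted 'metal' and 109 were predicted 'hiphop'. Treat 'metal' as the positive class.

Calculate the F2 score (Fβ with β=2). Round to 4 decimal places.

Fβ = (1+β²)·TP / ((1+β²)·TP + β²·FN + FP), with β²=4
= 5·300 / (5·300 + 4·484 + 173) = 0.4156

0.4156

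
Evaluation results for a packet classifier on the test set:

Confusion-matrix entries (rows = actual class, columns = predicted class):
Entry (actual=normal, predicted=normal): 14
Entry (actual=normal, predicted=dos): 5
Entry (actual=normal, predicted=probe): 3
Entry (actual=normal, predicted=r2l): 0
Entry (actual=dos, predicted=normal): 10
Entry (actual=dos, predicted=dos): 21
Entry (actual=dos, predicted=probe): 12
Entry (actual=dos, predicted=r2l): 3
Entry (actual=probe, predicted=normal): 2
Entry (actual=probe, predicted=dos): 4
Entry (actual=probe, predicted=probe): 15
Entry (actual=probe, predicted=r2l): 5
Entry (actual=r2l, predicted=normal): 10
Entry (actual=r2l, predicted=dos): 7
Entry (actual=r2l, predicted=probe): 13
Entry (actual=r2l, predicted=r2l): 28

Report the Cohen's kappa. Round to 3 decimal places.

0.354

Observed agreement pₒ = trace/N = 78/152 = 0.5132
Expected agreement pₑ = Σ (rowᵢ·colᵢ)/N² = (22·36 + 46·37 + 26·43 + 58·36)/152² = 0.2467
κ = (pₒ − pₑ)/(1 − pₑ) = (0.5132 − 0.2467)/(1 − 0.2467) = 0.354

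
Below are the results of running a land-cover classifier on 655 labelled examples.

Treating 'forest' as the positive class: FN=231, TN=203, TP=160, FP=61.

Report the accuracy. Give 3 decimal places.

0.554

Accuracy = (TP+TN)/N = (160+203)/655 = 0.554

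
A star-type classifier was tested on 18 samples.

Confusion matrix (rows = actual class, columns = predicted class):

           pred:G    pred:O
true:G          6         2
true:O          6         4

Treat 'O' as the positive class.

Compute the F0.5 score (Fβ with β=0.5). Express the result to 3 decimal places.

Fβ = (1+β²)·TP / ((1+β²)·TP + β²·FN + FP), with β²=1/4
= 1.25·4 / (1.25·4 + 0.25·6 + 2) = 0.588

0.588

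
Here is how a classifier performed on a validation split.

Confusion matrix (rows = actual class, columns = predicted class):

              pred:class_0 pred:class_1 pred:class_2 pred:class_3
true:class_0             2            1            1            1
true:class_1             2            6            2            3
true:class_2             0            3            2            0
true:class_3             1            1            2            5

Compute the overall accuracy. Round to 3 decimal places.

Accuracy = trace / total = (2+6+2+5=15) / 32 = 15/32 = 0.469

0.469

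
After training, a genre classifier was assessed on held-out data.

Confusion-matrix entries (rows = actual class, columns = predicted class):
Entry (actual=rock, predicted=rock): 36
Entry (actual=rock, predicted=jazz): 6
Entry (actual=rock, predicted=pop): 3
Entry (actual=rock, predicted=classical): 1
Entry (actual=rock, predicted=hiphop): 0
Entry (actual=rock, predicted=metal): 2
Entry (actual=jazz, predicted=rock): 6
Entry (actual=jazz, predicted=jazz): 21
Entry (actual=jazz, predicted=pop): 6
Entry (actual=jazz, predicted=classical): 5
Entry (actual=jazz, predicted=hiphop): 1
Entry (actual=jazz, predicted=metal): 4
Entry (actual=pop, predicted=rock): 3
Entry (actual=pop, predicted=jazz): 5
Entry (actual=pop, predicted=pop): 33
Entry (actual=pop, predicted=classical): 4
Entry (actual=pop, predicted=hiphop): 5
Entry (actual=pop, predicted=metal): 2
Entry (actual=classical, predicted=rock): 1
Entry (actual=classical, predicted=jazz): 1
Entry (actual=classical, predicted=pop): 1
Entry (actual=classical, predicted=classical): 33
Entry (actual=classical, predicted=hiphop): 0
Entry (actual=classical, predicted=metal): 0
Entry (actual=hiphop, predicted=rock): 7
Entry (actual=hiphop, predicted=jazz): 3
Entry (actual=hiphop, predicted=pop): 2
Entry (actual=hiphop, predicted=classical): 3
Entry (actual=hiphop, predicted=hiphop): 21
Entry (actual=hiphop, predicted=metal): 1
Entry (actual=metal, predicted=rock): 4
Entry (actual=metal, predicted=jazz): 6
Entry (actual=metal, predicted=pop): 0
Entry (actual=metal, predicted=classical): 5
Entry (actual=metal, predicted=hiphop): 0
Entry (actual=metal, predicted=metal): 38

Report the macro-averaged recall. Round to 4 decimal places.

0.6790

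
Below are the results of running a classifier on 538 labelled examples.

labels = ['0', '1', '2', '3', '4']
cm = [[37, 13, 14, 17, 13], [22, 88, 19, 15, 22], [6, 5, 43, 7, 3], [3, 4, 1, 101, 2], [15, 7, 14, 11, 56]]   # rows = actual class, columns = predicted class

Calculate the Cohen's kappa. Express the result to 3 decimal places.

Observed agreement pₒ = trace/N = 325/538 = 0.6041
Expected agreement pₑ = Σ (rowᵢ·colᵢ)/N² = (94·83 + 166·117 + 64·91 + 111·151 + 103·96)/538² = 0.2062
κ = (pₒ − pₑ)/(1 − pₑ) = (0.6041 − 0.2062)/(1 − 0.2062) = 0.501

0.501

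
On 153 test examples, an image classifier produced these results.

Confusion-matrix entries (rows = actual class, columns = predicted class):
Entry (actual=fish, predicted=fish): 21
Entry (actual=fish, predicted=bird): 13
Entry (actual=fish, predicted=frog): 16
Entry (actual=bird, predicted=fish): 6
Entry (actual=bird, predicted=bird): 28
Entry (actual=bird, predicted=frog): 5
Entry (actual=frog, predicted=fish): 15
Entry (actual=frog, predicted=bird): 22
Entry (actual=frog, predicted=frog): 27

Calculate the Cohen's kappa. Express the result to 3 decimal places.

0.253

Observed agreement pₒ = trace/N = 76/153 = 0.4967
Expected agreement pₑ = Σ (rowᵢ·colᵢ)/N² = (50·42 + 39·63 + 64·48)/153² = 0.3259
κ = (pₒ − pₑ)/(1 − pₑ) = (0.4967 − 0.3259)/(1 − 0.3259) = 0.253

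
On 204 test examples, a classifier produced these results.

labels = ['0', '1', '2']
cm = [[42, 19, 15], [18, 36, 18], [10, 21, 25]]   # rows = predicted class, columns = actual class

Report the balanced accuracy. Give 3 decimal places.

0.502

Balanced accuracy = mean of per-class recall.
  0: recall = 42/70 = 0.6000
  1: recall = 36/76 = 0.4737
  2: recall = 25/58 = 0.4310
Mean = (0.6000 + 0.4737 + 0.4310) / 3 = 0.502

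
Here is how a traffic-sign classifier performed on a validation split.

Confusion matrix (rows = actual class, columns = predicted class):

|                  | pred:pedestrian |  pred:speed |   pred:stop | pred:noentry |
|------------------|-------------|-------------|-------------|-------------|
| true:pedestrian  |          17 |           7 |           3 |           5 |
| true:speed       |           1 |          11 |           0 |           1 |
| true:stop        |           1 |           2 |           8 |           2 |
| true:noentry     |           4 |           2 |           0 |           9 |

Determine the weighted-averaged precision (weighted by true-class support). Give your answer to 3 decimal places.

Per-class precision (TP/(TP+FP)):
  pedestrian: TP=17, FP=1+1+4=6 → 17/23 = 0.7391
  speed: TP=11, FP=7+2+2=11 → 11/22 = 0.5000
  stop: TP=8, FP=3+0+0=3 → 8/11 = 0.7273
  noentry: TP=9, FP=5+1+2=8 → 9/17 = 0.5294
Weighted-precision = Σ (supportᵢ/N)·precisionᵢ with N=73: (32/73)·0.7391 + (13/73)·0.5000 + (13/73)·0.7273 + (15/73)·0.5294 = 0.651

0.651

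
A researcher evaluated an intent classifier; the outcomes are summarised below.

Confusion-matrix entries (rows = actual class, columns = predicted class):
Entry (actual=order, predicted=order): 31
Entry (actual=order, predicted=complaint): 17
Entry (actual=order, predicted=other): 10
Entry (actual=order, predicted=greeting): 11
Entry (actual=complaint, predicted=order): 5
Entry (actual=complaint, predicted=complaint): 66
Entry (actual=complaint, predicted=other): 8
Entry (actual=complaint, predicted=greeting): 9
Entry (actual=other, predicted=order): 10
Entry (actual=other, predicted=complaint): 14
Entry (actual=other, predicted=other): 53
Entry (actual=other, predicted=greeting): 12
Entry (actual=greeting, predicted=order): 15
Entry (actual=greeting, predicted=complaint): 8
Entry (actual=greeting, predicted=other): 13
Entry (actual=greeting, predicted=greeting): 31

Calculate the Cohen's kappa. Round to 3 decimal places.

Observed agreement pₒ = trace/N = 181/313 = 0.5783
Expected agreement pₑ = Σ (rowᵢ·colᵢ)/N² = (69·61 + 88·105 + 89·84 + 67·63)/313² = 0.2567
κ = (pₒ − pₑ)/(1 − pₑ) = (0.5783 − 0.2567)/(1 − 0.2567) = 0.433

0.433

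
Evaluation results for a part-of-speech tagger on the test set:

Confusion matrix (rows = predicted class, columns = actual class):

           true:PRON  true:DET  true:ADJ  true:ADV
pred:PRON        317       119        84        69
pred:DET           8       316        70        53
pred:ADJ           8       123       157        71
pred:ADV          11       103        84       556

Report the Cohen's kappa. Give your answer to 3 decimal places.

0.494

Observed agreement pₒ = trace/N = 1346/2149 = 0.6263
Expected agreement pₑ = Σ (rowᵢ·colᵢ)/N² = (344·589 + 661·447 + 395·359 + 749·754)/2149² = 0.2608
κ = (pₒ − pₑ)/(1 − pₑ) = (0.6263 − 0.2608)/(1 − 0.2608) = 0.494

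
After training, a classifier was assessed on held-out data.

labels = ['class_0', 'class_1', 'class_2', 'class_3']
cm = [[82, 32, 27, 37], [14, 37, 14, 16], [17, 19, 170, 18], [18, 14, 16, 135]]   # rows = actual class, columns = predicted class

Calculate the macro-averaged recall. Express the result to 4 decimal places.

0.6035

Per-class recall (TP/(TP+FN)):
  class_0: TP=82, FN=32+27+37=96 → 82/178 = 0.46067
  class_1: TP=37, FN=14+14+16=44 → 37/81 = 0.45679
  class_2: TP=170, FN=17+19+18=54 → 170/224 = 0.75893
  class_3: TP=135, FN=18+14+16=48 → 135/183 = 0.73770
Macro-recall = mean = (0.46067 + 0.45679 + 0.75893 + 0.73770) / 4 = 0.6035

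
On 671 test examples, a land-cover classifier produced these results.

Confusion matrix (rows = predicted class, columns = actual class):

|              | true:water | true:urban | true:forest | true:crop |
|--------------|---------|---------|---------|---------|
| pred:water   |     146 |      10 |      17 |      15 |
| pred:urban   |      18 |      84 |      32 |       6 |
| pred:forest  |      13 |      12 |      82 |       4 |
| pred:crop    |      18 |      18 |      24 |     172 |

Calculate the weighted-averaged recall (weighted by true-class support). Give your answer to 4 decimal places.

Per-class recall (TP/(TP+FN)):
  water: TP=146, FN=18+13+18=49 → 146/195 = 0.74872
  urban: TP=84, FN=10+12+18=40 → 84/124 = 0.67742
  forest: TP=82, FN=17+32+24=73 → 82/155 = 0.52903
  crop: TP=172, FN=15+6+4=25 → 172/197 = 0.87310
Weighted-recall = Σ (supportᵢ/N)·recallᵢ with N=671: (195/671)·0.74872 + (124/671)·0.67742 + (155/671)·0.52903 + (197/671)·0.87310 = 0.7213

0.7213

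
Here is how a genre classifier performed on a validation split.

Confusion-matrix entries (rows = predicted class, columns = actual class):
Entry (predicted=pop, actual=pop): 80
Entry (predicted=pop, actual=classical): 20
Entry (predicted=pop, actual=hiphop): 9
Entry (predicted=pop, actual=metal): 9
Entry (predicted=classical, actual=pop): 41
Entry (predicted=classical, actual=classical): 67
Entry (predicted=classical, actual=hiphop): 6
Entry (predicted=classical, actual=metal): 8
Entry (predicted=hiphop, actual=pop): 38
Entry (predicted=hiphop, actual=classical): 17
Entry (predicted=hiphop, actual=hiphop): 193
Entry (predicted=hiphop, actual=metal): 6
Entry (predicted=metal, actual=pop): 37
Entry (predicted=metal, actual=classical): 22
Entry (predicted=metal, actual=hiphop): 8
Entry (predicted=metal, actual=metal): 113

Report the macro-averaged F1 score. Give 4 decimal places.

0.6466

Per-class F1 score (2·TP/(2·TP+FP+FN)):
  pop: TP=80, FP=20+9+9=38, FN=41+38+37=116 → 160/314 = 0.50955
  classical: TP=67, FP=41+6+8=55, FN=20+17+22=59 → 134/248 = 0.54032
  hiphop: TP=193, FP=38+17+6=61, FN=9+6+8=23 → 386/470 = 0.82128
  metal: TP=113, FP=37+22+8=67, FN=9+8+6=23 → 226/316 = 0.71519
Macro-F1 score = mean = (0.50955 + 0.54032 + 0.82128 + 0.71519) / 4 = 0.6466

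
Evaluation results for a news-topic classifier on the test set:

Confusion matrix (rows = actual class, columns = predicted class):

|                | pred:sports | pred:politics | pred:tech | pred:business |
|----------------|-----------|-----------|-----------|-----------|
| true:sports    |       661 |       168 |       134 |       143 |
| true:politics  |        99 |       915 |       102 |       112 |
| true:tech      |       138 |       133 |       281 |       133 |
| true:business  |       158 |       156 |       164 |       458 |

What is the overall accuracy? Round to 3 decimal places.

Accuracy = trace / total = (661+915+281+458=2315) / 3955 = 2315/3955 = 0.585

0.585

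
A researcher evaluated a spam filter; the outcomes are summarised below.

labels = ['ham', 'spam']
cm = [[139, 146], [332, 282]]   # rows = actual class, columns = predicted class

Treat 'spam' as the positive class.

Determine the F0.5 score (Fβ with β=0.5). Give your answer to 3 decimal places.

Fβ = (1+β²)·TP / ((1+β²)·TP + β²·FN + FP), with β²=1/4
= 1.25·282 / (1.25·282 + 0.25·332 + 146) = 0.606

0.606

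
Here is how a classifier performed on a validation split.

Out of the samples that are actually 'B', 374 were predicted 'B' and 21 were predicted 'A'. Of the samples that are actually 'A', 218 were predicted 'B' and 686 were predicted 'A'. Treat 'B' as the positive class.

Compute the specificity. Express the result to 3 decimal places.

0.759

Specificity = TN/(TN+FP) = 686/(686+218) = 0.759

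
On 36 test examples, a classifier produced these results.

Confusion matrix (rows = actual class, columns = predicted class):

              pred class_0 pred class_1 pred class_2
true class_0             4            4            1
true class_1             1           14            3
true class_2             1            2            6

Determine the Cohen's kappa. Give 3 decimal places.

Observed agreement pₒ = trace/N = 24/36 = 0.6667
Expected agreement pₑ = Σ (rowᵢ·colᵢ)/N² = (9·6 + 18·20 + 9·10)/36² = 0.3889
κ = (pₒ − pₑ)/(1 − pₑ) = (0.6667 − 0.3889)/(1 − 0.3889) = 0.455

0.455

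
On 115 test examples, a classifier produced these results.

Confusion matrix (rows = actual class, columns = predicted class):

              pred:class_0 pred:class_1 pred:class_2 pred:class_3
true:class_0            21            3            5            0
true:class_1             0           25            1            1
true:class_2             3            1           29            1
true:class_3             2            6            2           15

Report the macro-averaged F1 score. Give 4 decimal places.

0.7753

Per-class F1 score (2·TP/(2·TP+FP+FN)):
  class_0: TP=21, FP=0+3+2=5, FN=3+5+0=8 → 42/55 = 0.76364
  class_1: TP=25, FP=3+1+6=10, FN=0+1+1=2 → 50/62 = 0.80645
  class_2: TP=29, FP=5+1+2=8, FN=3+1+1=5 → 58/71 = 0.81690
  class_3: TP=15, FP=0+1+1=2, FN=2+6+2=10 → 30/42 = 0.71429
Macro-F1 score = mean = (0.76364 + 0.80645 + 0.81690 + 0.71429) / 4 = 0.7753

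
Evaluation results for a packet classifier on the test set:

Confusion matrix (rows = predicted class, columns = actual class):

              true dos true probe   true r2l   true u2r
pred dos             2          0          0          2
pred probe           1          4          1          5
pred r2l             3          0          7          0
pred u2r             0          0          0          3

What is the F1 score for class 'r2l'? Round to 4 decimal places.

F1 score = 2·TP/(2·TP+FP+FN).
r2l: TP=7, FP=3+0+0=3, FN=0+1+0=1 → 14/18 = 0.77778

0.7778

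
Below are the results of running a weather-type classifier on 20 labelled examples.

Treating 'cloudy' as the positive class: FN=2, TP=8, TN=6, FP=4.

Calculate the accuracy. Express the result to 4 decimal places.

Accuracy = (TP+TN)/N = (8+6)/20 = 0.7000

0.7000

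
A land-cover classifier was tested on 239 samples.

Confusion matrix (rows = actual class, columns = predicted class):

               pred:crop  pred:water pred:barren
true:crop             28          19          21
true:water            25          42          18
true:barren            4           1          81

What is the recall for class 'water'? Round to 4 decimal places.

Take TP from the diagonal, FP from the rest of the 'water' prediction marginal, FN from the rest of the 'water' actual marginal.
recall = TP/(TP+FN).
water: TP=42, FN=25+18=43 → 42/85 = 0.49412

0.4941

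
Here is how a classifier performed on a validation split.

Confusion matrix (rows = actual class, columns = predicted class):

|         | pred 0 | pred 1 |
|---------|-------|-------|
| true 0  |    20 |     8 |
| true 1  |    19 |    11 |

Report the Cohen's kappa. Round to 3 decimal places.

0.080

Observed agreement pₒ = trace/N = 31/58 = 0.5345
Expected agreement pₑ = Σ (rowᵢ·colᵢ)/N² = (28·39 + 30·19)/58² = 0.4941
κ = (pₒ − pₑ)/(1 − pₑ) = (0.5345 − 0.4941)/(1 − 0.4941) = 0.080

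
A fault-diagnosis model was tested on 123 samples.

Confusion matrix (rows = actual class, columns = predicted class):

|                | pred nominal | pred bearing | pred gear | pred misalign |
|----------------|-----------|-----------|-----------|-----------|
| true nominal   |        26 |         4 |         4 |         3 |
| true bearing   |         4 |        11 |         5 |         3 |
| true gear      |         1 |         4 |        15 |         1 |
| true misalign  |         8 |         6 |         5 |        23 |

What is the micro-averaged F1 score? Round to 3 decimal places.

0.610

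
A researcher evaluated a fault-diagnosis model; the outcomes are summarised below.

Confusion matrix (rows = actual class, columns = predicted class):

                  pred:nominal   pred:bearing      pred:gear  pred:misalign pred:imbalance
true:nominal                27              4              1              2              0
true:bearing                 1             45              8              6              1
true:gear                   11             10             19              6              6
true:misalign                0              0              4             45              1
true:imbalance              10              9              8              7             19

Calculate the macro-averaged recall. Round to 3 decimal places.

Per-class recall (TP/(TP+FN)):
  nominal: TP=27, FN=4+1+2+0=7 → 27/34 = 0.7941
  bearing: TP=45, FN=1+8+6+1=16 → 45/61 = 0.7377
  gear: TP=19, FN=11+10+6+6=33 → 19/52 = 0.3654
  misalign: TP=45, FN=0+0+4+1=5 → 45/50 = 0.9000
  imbalance: TP=19, FN=10+9+8+7=34 → 19/53 = 0.3585
Macro-recall = mean = (0.7941 + 0.7377 + 0.3654 + 0.9000 + 0.3585) / 5 = 0.631

0.631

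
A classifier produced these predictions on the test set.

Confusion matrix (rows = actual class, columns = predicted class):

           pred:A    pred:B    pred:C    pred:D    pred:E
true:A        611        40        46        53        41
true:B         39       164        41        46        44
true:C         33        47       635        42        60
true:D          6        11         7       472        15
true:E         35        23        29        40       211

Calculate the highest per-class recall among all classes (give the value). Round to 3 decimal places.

0.924

Per-class recall (TP/(TP+FN)):
  A: TP=611, FN=40+46+53+41=180 → 611/791 = 0.7724
  B: TP=164, FN=39+41+46+44=170 → 164/334 = 0.4910
  C: TP=635, FN=33+47+42+60=182 → 635/817 = 0.7772
  D: TP=472, FN=6+11+7+15=39 → 472/511 = 0.9237
  E: TP=211, FN=35+23+29+40=127 → 211/338 = 0.6243
Highest is class 'D' with recall = 0.924.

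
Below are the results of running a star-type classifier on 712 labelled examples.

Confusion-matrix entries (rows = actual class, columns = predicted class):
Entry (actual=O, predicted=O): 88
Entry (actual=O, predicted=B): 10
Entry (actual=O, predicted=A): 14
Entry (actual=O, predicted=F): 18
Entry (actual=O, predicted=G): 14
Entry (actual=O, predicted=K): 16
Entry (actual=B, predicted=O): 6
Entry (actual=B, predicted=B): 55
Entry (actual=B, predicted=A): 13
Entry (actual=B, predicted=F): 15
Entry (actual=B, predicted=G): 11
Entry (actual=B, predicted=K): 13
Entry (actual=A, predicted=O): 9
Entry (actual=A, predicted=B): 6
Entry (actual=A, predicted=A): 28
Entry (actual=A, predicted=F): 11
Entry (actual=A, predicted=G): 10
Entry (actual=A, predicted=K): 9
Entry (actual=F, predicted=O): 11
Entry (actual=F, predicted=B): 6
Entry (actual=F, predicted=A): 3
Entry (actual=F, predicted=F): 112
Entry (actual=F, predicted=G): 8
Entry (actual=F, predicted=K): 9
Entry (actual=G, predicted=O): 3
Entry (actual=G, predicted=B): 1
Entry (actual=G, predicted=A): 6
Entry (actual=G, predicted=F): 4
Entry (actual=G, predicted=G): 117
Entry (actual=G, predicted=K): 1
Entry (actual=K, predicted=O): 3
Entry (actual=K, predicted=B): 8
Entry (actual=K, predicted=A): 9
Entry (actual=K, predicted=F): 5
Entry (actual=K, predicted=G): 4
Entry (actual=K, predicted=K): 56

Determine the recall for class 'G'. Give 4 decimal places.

0.8864

Take TP from the diagonal, FP from the rest of the 'G' prediction marginal, FN from the rest of the 'G' actual marginal.
recall = TP/(TP+FN).
G: TP=117, FN=3+1+6+4+1=15 → 117/132 = 0.88636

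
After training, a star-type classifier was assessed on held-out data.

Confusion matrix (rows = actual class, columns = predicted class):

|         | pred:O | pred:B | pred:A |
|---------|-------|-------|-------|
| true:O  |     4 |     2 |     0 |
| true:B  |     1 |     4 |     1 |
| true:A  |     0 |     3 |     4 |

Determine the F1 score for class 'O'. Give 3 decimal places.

0.727

Treat 'O' as positive and all other classes as negative.
F1 score = 2·TP/(2·TP+FP+FN).
O: TP=4, FP=1+0=1, FN=2+0=2 → 8/11 = 0.7273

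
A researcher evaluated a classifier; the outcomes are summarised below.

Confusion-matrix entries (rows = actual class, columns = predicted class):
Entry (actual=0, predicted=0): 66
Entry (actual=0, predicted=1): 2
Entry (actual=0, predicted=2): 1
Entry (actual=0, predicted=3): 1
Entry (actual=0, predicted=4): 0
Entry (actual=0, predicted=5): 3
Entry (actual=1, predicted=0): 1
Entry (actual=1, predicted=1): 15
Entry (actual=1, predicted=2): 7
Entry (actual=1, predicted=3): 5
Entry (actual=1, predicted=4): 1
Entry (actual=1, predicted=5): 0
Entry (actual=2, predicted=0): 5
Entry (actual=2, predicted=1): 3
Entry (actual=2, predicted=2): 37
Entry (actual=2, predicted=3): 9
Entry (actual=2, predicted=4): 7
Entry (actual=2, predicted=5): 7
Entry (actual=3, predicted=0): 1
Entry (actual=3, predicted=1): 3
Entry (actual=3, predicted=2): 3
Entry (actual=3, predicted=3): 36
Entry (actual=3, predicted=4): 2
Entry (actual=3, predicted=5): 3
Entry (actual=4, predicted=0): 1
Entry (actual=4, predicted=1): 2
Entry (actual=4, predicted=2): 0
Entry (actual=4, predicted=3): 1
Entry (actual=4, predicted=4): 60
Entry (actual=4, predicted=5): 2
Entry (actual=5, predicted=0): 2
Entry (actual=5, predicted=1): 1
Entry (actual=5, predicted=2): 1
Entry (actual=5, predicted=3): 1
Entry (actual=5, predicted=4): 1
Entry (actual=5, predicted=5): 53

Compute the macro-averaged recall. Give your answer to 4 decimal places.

0.7538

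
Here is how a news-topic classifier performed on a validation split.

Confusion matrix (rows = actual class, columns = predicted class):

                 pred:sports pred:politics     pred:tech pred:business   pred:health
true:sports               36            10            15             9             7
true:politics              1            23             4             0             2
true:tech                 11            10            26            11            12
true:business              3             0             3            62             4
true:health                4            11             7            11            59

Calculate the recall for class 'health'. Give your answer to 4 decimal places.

Take TP from the diagonal, FP from the rest of the 'health' prediction marginal, FN from the rest of the 'health' actual marginal.
recall = TP/(TP+FN).
health: TP=59, FN=4+11+7+11=33 → 59/92 = 0.64130

0.6413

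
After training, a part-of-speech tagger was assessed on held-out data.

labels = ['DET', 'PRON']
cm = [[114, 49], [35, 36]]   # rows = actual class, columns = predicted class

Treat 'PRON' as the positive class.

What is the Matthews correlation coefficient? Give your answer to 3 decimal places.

MCC = (TP·TN − FP·FN) / √((TP+FP)(TP+FN)(TN+FP)(TN+FN))
Numerator = 36·114 − 49·35 = 2389
Denominator = √(85·71·163·149) = √146572045 = 12106.6942
MCC = 2389 / 12106.6942 = 0.197

0.197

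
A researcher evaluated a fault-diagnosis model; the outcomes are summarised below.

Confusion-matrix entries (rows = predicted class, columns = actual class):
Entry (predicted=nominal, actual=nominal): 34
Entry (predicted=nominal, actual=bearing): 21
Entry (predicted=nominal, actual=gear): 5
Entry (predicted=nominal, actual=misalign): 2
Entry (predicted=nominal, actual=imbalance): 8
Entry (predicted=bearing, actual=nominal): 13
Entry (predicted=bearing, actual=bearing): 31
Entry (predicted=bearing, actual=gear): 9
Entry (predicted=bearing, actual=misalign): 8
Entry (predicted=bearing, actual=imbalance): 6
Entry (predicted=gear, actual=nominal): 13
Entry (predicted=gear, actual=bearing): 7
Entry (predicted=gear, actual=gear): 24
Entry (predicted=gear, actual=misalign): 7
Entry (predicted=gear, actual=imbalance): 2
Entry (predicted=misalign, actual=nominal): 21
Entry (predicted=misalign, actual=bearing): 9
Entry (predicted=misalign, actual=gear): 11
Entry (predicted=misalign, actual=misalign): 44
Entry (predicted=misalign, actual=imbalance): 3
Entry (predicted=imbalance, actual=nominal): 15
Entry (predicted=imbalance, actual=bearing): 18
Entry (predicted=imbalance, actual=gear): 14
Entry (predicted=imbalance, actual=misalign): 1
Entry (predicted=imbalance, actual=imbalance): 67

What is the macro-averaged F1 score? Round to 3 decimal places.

0.496

Per-class F1 score (2·TP/(2·TP+FP+FN)):
  nominal: TP=34, FP=21+5+2+8=36, FN=13+13+21+15=62 → 68/166 = 0.4096
  bearing: TP=31, FP=13+9+8+6=36, FN=21+7+9+18=55 → 62/153 = 0.4052
  gear: TP=24, FP=13+7+7+2=29, FN=5+9+11+14=39 → 48/116 = 0.4138
  misalign: TP=44, FP=21+9+11+3=44, FN=2+8+7+1=18 → 88/150 = 0.5867
  imbalance: TP=67, FP=15+18+14+1=48, FN=8+6+2+3=19 → 134/201 = 0.6667
Macro-F1 score = mean = (0.4096 + 0.4052 + 0.4138 + 0.5867 + 0.6667) / 5 = 0.496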